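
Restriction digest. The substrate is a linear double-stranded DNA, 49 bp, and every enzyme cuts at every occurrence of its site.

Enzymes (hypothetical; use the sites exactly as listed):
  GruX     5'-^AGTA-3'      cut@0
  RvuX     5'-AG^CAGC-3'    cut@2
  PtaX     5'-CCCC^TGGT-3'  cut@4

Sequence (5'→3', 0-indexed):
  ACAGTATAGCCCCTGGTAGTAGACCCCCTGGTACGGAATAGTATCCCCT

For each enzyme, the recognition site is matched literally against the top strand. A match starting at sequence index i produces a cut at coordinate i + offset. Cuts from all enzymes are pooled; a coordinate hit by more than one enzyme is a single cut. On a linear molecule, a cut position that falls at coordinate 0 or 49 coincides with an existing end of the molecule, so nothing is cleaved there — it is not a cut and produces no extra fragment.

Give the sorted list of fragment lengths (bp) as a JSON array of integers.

Site scan:
  GruX (AGTA, off=0): starts [2, 17, 39] → cuts [2, 17, 39]
  RvuX (AGCAGC, off=2): no sites
  PtaX (CCCCTGGT, off=4): starts [9, 24] → cuts [13, 28]

All cut coordinates (distinct, sorted): [2, 13, 17, 28, 39]

Fragment lengths:
  [0,2): 2 bp
  [2,13): 11 bp
  [13,17): 4 bp
  [17,28): 11 bp
  [28,39): 11 bp
  [39,49): 10 bp

[2,4,10,11,11,11]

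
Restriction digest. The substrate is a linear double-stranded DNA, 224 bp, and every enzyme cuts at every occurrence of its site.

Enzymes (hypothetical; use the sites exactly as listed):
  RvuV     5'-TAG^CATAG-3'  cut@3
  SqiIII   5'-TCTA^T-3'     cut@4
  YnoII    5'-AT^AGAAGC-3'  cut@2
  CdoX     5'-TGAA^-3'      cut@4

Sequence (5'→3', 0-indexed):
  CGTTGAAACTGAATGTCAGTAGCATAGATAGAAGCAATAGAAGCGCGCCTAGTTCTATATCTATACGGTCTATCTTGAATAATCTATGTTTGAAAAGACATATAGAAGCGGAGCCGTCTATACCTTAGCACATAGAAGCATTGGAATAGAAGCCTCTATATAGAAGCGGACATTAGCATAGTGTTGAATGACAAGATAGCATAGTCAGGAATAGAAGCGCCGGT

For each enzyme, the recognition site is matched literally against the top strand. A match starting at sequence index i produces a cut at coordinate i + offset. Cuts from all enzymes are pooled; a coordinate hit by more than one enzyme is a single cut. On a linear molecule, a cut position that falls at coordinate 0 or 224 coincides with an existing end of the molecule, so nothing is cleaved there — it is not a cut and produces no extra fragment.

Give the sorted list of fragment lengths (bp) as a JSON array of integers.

[3,6,6,7,7,7,7,8,9,9,9,9,11,11,12,12,13,13,14,15,17,19]

Per-enzyme occurrences:
  RvuV TAGCATAG/3: at [19, 173, 196] ⇒ [22, 176, 199]
  SqiIII TCTAT/4: at [53, 59, 68, 82, 116, 154] ⇒ [57, 63, 72, 86, 120, 158]
  YnoII ATAGAAGC/2: at [27, 36, 101, 131, 145, 159, 210] ⇒ [29, 38, 103, 133, 147, 161, 212]
  CdoX TGAA/4: at [3, 9, 75, 90, 184] ⇒ [7, 13, 79, 94, 188]

Pooled cuts: [7, 13, 22, 29, 38, 57, 63, 72, 79, 86, 94, 103, 120, 133, 147, 158, 161, 176, 188, 199, 212]

Fragments:
  [0,7): 7 bp
  [7,13): 6 bp
  [13,22): 9 bp
  [22,29): 7 bp
  [29,38): 9 bp
  [38,57): 19 bp
  [57,63): 6 bp
  [63,72): 9 bp
  [72,79): 7 bp
  [79,86): 7 bp
  [86,94): 8 bp
  [94,103): 9 bp
  [103,120): 17 bp
  [120,133): 13 bp
  [133,147): 14 bp
  [147,158): 11 bp
  [158,161): 3 bp
  [161,176): 15 bp
  [176,188): 12 bp
  [188,199): 11 bp
  [199,212): 13 bp
  [212,224): 12 bp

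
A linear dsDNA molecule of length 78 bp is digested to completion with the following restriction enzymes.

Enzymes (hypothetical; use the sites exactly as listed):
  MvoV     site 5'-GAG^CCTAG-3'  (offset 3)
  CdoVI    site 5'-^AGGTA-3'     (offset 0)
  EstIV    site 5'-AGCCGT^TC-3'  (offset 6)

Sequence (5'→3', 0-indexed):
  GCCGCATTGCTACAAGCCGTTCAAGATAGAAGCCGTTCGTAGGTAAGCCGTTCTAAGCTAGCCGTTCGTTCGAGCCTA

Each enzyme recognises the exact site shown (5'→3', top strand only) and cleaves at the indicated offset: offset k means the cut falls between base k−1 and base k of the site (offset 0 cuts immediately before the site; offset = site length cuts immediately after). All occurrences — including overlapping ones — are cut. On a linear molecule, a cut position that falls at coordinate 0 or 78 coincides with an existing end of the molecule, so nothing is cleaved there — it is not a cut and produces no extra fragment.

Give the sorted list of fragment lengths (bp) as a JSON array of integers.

Per-enzyme occurrences:
  MvoV (GAGCCTAG, off=3): no sites
  CdoVI (AGGTA, off=0): starts [40] → cuts [40]
  EstIV (AGCCGTTC, off=6): starts [14, 30, 45, 59] → cuts [20, 36, 51, 65]

Pooled cuts: [20, 36, 40, 51, 65]

Fragment lengths:
  [0,20): 20 bp
  [20,36): 16 bp
  [36,40): 4 bp
  [40,51): 11 bp
  [51,65): 14 bp
  [65,78): 13 bp

[4,11,13,14,16,20]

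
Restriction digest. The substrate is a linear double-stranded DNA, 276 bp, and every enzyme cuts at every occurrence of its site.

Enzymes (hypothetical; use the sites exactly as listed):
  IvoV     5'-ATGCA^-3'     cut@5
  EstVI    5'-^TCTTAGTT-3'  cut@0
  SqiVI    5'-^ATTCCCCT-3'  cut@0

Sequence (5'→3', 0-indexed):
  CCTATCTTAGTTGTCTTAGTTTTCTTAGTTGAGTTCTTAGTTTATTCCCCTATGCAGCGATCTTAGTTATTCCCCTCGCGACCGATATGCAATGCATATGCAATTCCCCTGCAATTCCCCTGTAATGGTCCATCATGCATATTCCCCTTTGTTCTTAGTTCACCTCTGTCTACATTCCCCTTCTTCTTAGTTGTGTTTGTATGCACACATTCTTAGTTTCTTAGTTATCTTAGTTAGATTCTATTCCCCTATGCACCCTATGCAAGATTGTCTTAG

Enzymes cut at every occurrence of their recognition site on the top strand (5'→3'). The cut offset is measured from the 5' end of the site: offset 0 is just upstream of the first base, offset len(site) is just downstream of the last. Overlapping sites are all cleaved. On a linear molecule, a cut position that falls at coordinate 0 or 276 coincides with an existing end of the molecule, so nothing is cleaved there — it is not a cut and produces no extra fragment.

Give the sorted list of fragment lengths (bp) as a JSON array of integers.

Scan for sites:
  IvoV ATGCA/5: at [51, 86, 91, 97, 134, 200, 250, 259] ⇒ [56, 91, 96, 102, 139, 205, 255, 264]
  EstVI TCTTAGTT/0: at [4, 13, 22, 34, 60, 152, 184, 210, 218, 227] ⇒ [4, 13, 22, 34, 60, 152, 184, 210, 218, 227]
  SqiVI ATTCCCCT/0: at [43, 68, 102, 113, 140, 173, 242] ⇒ [43, 68, 102, 113, 140, 173, 242]

Pooled cuts: [4, 13, 22, 34, 43, 56, 60, 68, 91, 96, 102, 113, 139, 140, 152, 173, 184, 205, 210, 218, 227, 242, 255, 264]

Fragments:
  [0,4): 4 bp
  [4,13): 9 bp
  [13,22): 9 bp
  [22,34): 12 bp
  [34,43): 9 bp
  [43,56): 13 bp
  [56,60): 4 bp
  [60,68): 8 bp
  [68,91): 23 bp
  [91,96): 5 bp
  [96,102): 6 bp
  [102,113): 11 bp
  [113,139): 26 bp
  [139,140): 1 bp
  [140,152): 12 bp
  [152,173): 21 bp
  [173,184): 11 bp
  [184,205): 21 bp
  [205,210): 5 bp
  [210,218): 8 bp
  [218,227): 9 bp
  [227,242): 15 bp
  [242,255): 13 bp
  [255,264): 9 bp
  [264,276): 12 bp

[1,4,4,5,5,6,8,8,9,9,9,9,9,11,11,12,12,12,13,13,15,21,21,23,26]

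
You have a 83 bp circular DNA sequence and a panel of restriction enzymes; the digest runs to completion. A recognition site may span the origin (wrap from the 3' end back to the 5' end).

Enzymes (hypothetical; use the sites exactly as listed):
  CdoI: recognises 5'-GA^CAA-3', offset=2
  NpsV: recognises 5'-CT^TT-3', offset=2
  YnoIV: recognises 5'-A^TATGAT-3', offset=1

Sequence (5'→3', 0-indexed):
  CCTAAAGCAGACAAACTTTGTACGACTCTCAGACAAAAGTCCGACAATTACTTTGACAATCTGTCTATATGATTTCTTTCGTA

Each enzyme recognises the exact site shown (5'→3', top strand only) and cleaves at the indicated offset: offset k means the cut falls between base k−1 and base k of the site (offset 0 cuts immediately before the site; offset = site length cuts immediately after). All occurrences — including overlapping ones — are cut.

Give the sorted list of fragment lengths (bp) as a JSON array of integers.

[4,6,8,10,11,11,16,17]

Site scan:
  CdoI GACAA/2: at [9, 31, 42, 54] ⇒ [11, 33, 44, 56]
  NpsV CTTT/2: at [15, 50, 75] ⇒ [17, 52, 77]
  YnoIV ATATGAT/1: at [66] ⇒ [67]

Pooled cuts: [11, 17, 33, 44, 52, 56, 67, 77]

Fragments:
  11→17: 6 bp
  17→33: 16 bp
  33→44: 11 bp
  44→52: 8 bp
  52→56: 4 bp
  56→67: 11 bp
  67→77: 10 bp
  77→11 (wrap): 83-77+11 = 17 bp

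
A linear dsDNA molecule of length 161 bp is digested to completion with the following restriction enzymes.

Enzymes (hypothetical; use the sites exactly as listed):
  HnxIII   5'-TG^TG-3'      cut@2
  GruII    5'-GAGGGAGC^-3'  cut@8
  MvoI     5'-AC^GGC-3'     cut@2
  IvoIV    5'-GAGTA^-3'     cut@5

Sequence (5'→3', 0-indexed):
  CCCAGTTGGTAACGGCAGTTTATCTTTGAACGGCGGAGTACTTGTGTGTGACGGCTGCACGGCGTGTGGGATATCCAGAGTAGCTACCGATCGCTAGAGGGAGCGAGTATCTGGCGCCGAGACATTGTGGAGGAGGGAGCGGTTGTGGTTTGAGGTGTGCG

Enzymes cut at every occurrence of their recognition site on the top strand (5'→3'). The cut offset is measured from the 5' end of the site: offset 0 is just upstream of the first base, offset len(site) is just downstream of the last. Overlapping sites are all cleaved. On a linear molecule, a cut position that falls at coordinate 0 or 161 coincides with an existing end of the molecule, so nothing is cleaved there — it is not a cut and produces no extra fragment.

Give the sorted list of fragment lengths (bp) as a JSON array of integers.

[2,2,4,4,4,5,5,6,8,9,12,13,13,16,18,18,22]

Site scan:
  HnxIII TGTG/2: at [42, 44, 46, 64, 125, 143, 155] ⇒ [44, 46, 48, 66, 127, 145, 157]
  GruII GAGGGAGC/8: at [96, 132] ⇒ [104, 140]
  MvoI ACGGC/2: at [11, 29, 50, 58] ⇒ [13, 31, 52, 60]
  IvoIV GAGTA/5: at [35, 77, 104] ⇒ [40, 82, 109]

Pooled cuts: [13, 31, 40, 44, 46, 48, 52, 60, 66, 82, 104, 109, 127, 140, 145, 157]

Fragments:
  [0,13): 13 bp
  [13,31): 18 bp
  [31,40): 9 bp
  [40,44): 4 bp
  [44,46): 2 bp
  [46,48): 2 bp
  [48,52): 4 bp
  [52,60): 8 bp
  [60,66): 6 bp
  [66,82): 16 bp
  [82,104): 22 bp
  [104,109): 5 bp
  [109,127): 18 bp
  [127,140): 13 bp
  [140,145): 5 bp
  [145,157): 12 bp
  [157,161): 4 bp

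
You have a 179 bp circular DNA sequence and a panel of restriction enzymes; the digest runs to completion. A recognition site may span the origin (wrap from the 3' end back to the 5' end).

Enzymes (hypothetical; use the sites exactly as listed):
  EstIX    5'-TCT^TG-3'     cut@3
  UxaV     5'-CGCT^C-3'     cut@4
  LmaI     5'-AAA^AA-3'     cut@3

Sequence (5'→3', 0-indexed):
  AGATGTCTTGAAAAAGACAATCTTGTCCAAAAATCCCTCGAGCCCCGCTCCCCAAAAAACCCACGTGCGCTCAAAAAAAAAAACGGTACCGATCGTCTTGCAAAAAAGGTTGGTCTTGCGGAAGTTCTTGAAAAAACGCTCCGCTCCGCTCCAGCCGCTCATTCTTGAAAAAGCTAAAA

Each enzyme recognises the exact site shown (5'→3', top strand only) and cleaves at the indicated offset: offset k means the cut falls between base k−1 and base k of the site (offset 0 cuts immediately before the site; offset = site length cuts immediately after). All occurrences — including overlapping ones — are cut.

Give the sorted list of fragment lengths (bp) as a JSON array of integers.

[1,1,1,1,1,1,1,1,1,4,5,5,5,5,5,6,6,6,7,8,8,9,9,10,11,12,14,17,18]

Scan for sites:
  EstIX TCTTG/3: at [5, 20, 95, 113, 125, 162] ⇒ [8, 23, 98, 116, 128, 165]
  UxaV CGCTC/4: at [45, 67, 136, 141, 146, 155] ⇒ [49, 71, 140, 145, 150, 159]
  LmaI AAAAA/3: at [10, 28, 53, 54, 72, 73, 74, 75, 76, 77, 78, 101, 102, 130, 131, 167, 175] ⇒ [13, 31, 56, 57, 75, 76, 77, 78, 79, 80, 81, 104, 105, 133, 134, 170, 178]

Pooled cuts: [8, 13, 23, 31, 49, 56, 57, 71, 75, 76, 77, 78, 79, 80, 81, 98, 104, 105, 116, 128, 133, 134, 140, 145, 150, 159, 165, 170, 178]

Fragments:
  8→13: 5 bp
  13→23: 10 bp
  23→31: 8 bp
  31→49: 18 bp
  49→56: 7 bp
  56→57: 1 bp
  57→71: 14 bp
  71→75: 4 bp
  75→76: 1 bp
  76→77: 1 bp
  77→78: 1 bp
  78→79: 1 bp
  79→80: 1 bp
  80→81: 1 bp
  81→98: 17 bp
  98→104: 6 bp
  104→105: 1 bp
  105→116: 11 bp
  116→128: 12 bp
  128→133: 5 bp
  133→134: 1 bp
  134→140: 6 bp
  140→145: 5 bp
  145→150: 5 bp
  150→159: 9 bp
  159→165: 6 bp
  165→170: 5 bp
  170→178: 8 bp
  178→8 (wrap): 179-178+8 = 9 bp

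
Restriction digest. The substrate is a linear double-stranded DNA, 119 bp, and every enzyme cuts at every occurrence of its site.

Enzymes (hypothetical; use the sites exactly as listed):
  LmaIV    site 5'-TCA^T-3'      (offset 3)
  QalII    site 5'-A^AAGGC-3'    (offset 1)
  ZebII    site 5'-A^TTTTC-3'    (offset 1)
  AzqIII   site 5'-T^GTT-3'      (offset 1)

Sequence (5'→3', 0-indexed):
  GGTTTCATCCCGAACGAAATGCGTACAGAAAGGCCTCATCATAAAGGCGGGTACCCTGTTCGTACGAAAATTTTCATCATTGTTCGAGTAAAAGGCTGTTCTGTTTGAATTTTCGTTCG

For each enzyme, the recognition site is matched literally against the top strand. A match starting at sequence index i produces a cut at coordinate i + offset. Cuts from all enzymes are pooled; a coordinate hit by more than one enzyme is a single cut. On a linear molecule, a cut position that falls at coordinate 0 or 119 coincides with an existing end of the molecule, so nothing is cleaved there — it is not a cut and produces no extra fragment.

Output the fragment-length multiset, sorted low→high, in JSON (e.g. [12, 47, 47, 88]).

Scan for sites:
  LmaIV (TCAT, off=3): starts [4, 35, 38, 73, 76] → cuts [7, 38, 41, 76, 79]
  QalII (AAAGGC, off=1): starts [28, 42, 90] → cuts [29, 43, 91]
  ZebII (ATTTTC, off=1): starts [69, 108] → cuts [70, 109]
  AzqIII (TGTT, off=1): starts [56, 80, 96, 101] → cuts [57, 81, 97, 102]

All cut coordinates (distinct, sorted): [7, 29, 38, 41, 43, 57, 70, 76, 79, 81, 91, 97, 102, 109]

Fragment lengths:
  [0,7): 7 bp
  [7,29): 22 bp
  [29,38): 9 bp
  [38,41): 3 bp
  [41,43): 2 bp
  [43,57): 14 bp
  [57,70): 13 bp
  [70,76): 6 bp
  [76,79): 3 bp
  [79,81): 2 bp
  [81,91): 10 bp
  [91,97): 6 bp
  [97,102): 5 bp
  [102,109): 7 bp
  [109,119): 10 bp

[2,2,3,3,5,6,6,7,7,9,10,10,13,14,22]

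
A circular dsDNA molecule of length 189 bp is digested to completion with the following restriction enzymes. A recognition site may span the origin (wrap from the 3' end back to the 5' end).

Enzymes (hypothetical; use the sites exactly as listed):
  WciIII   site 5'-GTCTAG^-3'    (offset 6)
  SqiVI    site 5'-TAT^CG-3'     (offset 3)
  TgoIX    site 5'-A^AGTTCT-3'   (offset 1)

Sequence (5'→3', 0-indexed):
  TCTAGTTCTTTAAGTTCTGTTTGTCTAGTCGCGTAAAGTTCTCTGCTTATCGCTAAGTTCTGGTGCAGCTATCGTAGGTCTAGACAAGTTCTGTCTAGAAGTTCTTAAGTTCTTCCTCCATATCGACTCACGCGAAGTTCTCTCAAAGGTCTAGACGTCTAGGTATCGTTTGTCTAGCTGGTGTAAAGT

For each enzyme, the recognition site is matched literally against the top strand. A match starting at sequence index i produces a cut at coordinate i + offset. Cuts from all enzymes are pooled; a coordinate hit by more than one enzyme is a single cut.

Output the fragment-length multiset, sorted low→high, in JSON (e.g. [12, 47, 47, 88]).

Per-enzyme occurrences:
  WciIII (GTCTAG, off=6): starts [22, 77, 92, 148, 156, 171] → cuts [28, 83, 98, 154, 162, 177]
  SqiVI (TATCG, off=3): starts [47, 69, 120, 163] → cuts [50, 72, 123, 166]
  TgoIX (AAGTTCT, off=1): starts [11, 35, 54, 85, 98, 106, 134, 185] → cuts [12, 36, 55, 86, 99, 107, 135, 186]

Pooled cuts: [12, 28, 36, 50, 55, 72, 83, 86, 98, 99, 107, 123, 135, 154, 162, 166, 177, 186]

Fragment lengths:
  12→28: 16 bp
  28→36: 8 bp
  36→50: 14 bp
  50→55: 5 bp
  55→72: 17 bp
  72→83: 11 bp
  83→86: 3 bp
  86→98: 12 bp
  98→99: 1 bp
  99→107: 8 bp
  107→123: 16 bp
  123→135: 12 bp
  135→154: 19 bp
  154→162: 8 bp
  162→166: 4 bp
  166→177: 11 bp
  177→186: 9 bp
  186→12 (wrap): 189-186+12 = 15 bp

[1,3,4,5,8,8,8,9,11,11,12,12,14,15,16,16,17,19]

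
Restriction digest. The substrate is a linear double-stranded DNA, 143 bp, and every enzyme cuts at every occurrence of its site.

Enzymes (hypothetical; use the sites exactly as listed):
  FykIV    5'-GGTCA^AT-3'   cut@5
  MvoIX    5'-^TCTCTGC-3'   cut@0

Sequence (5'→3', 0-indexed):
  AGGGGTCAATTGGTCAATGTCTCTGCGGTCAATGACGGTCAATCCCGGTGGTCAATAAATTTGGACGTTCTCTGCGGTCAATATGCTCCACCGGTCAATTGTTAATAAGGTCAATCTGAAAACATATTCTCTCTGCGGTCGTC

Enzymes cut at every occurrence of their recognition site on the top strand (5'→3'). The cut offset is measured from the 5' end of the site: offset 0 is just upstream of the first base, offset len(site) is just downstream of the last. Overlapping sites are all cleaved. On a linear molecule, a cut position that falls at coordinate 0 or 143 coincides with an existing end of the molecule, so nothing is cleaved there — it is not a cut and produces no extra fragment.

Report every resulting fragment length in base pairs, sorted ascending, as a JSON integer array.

[3,8,8,10,12,12,13,14,14,16,16,17]

Per-enzyme occurrences:
  FykIV (GGTCAAT, off=5): starts [3, 11, 26, 36, 49, 75, 92, 108] → cuts [8, 16, 31, 41, 54, 80, 97, 113]
  MvoIX (TCTCTGC, off=0): starts [19, 68, 129] → cuts [19, 68, 129]

Pooled cuts: [8, 16, 19, 31, 41, 54, 68, 80, 97, 113, 129]

Fragment lengths:
  [0,8): 8 bp
  [8,16): 8 bp
  [16,19): 3 bp
  [19,31): 12 bp
  [31,41): 10 bp
  [41,54): 13 bp
  [54,68): 14 bp
  [68,80): 12 bp
  [80,97): 17 bp
  [97,113): 16 bp
  [113,129): 16 bp
  [129,143): 14 bp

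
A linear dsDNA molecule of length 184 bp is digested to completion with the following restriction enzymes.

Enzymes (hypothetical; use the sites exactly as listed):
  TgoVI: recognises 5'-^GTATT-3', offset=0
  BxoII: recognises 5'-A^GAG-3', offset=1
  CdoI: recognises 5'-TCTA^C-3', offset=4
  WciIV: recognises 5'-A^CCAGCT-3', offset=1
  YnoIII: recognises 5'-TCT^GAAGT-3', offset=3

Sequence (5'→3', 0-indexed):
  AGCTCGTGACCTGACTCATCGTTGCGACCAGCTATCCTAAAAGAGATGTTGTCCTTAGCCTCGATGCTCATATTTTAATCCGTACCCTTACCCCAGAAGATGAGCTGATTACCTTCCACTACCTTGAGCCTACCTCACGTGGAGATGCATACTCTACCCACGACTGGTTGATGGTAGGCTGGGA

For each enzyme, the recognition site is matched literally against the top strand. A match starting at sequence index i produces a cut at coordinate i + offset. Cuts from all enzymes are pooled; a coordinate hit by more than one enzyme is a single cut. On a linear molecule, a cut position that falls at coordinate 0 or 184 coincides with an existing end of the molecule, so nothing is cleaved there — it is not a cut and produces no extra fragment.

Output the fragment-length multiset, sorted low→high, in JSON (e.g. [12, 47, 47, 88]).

Per-enzyme occurrences:
  TgoVI (GTATT, off=0): no sites
  BxoII AGAG/1: at [41] ⇒ [42]
  CdoI TCTAC/4: at [152] ⇒ [156]
  WciIV ACCAGCT/1: at [26] ⇒ [27]
  YnoIII (TCTGAAGT, off=3): no sites

All cut coordinates (distinct, sorted): [27, 42, 156]

Fragments:
  [0,27): 27 bp
  [27,42): 15 bp
  [42,156): 114 bp
  [156,184): 28 bp

[15,27,28,114]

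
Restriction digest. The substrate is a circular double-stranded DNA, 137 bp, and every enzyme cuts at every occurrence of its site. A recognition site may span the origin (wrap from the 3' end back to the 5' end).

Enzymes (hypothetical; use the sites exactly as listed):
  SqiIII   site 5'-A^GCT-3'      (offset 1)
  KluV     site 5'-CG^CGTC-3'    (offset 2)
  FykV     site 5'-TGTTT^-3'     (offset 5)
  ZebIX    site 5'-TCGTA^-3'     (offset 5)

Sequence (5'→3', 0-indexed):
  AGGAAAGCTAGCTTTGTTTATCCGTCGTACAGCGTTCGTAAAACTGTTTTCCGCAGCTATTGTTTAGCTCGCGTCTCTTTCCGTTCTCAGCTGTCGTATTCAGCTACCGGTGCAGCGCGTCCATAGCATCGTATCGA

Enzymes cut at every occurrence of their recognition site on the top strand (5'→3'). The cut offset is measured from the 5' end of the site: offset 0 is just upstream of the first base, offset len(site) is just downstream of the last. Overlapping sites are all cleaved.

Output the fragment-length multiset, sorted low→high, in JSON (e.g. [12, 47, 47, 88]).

Site scan:
  SqiIII (AGCT, off=1): starts [5, 9, 54, 65, 88, 101] → cuts [6, 10, 55, 66, 89, 102]
  KluV (CGCGTC, off=2): starts [69, 115] → cuts [71, 117]
  FykV (TGTTT, off=5): starts [14, 44, 60] → cuts [19, 49, 65]
  ZebIX (TCGTA, off=5): starts [24, 35, 93, 128] → cuts [29, 40, 98, 133]

All cut coordinates (distinct, sorted): [6, 10, 19, 29, 40, 49, 55, 65, 66, 71, 89, 98, 102, 117, 133]

Fragment lengths:
  6→10: 4 bp
  10→19: 9 bp
  19→29: 10 bp
  29→40: 11 bp
  40→49: 9 bp
  49→55: 6 bp
  55→65: 10 bp
  65→66: 1 bp
  66→71: 5 bp
  71→89: 18 bp
  89→98: 9 bp
  98→102: 4 bp
  102→117: 15 bp
  117→133: 16 bp
  133→6 (wrap): 137-133+6 = 10 bp

[1,4,4,5,6,9,9,9,10,10,10,11,15,16,18]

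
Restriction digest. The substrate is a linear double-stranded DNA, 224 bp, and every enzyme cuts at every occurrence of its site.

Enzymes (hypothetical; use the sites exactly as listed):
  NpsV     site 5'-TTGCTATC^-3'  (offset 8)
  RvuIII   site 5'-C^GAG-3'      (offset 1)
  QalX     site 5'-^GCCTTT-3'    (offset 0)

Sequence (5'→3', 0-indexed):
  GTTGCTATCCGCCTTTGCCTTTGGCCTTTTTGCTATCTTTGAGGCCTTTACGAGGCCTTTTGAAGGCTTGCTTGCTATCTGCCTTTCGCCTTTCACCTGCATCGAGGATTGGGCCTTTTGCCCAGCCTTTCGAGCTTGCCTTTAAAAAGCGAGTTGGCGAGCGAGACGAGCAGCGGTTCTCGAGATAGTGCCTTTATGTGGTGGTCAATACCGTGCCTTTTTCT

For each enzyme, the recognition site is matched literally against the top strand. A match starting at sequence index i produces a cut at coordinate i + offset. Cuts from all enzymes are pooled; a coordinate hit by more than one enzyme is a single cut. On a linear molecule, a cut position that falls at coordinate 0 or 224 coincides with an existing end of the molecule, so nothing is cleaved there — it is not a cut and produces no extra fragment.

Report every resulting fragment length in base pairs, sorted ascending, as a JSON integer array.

Site scan:
  NpsV (TTGCTATC, off=8): starts [1, 29, 71] → cuts [9, 37, 79]
  RvuIII (CGAG, off=1): starts [50, 102, 130, 149, 157, 161, 166, 180] → cuts [51, 103, 131, 150, 158, 162, 167, 181]
  QalX (GCCTTT, off=0): starts [10, 16, 23, 43, 54, 80, 87, 112, 124, 137, 189, 214] → cuts [10, 16, 23, 43, 54, 80, 87, 112, 124, 137, 189, 214]

All cut coordinates (distinct, sorted): [9, 10, 16, 23, 37, 43, 51, 54, 79, 80, 87, 103, 112, 124, 131, 137, 150, 158, 162, 167, 181, 189, 214]

Fragment lengths:
  [0,9): 9 bp
  [9,10): 1 bp
  [10,16): 6 bp
  [16,23): 7 bp
  [23,37): 14 bp
  [37,43): 6 bp
  [43,51): 8 bp
  [51,54): 3 bp
  [54,79): 25 bp
  [79,80): 1 bp
  [80,87): 7 bp
  [87,103): 16 bp
  [103,112): 9 bp
  [112,124): 12 bp
  [124,131): 7 bp
  [131,137): 6 bp
  [137,150): 13 bp
  [150,158): 8 bp
  [158,162): 4 bp
  [162,167): 5 bp
  [167,181): 14 bp
  [181,189): 8 bp
  [189,214): 25 bp
  [214,224): 10 bp

[1,1,3,4,5,6,6,6,7,7,7,8,8,8,9,9,10,12,13,14,14,16,25,25]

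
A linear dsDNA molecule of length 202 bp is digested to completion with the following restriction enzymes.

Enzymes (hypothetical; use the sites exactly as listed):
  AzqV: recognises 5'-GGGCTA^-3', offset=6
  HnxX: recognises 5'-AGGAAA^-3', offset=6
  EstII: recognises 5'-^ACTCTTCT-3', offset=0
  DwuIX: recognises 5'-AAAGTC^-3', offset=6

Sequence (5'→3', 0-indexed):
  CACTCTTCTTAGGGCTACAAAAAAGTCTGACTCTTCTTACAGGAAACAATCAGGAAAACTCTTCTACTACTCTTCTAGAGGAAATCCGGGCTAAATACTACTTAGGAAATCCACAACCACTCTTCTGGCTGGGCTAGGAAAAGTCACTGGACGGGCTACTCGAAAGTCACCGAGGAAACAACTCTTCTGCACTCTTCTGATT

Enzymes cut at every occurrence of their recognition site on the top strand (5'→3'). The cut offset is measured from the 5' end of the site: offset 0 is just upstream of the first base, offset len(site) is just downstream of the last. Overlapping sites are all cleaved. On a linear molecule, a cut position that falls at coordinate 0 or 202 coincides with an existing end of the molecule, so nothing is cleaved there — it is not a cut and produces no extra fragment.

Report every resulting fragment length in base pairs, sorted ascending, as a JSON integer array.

Scan for sites:
  AzqV (GGGCTA, off=6): starts [11, 87, 130, 152] → cuts [17, 93, 136, 158]
  HnxX (AGGAAA, off=6): starts [40, 51, 78, 103, 135, 172] → cuts [46, 57, 84, 109, 141, 178]
  EstII (ACTCTTCT, off=0): starts [1, 29, 57, 68, 118, 180, 190] → cuts [1, 29, 57, 68, 118, 180, 190]
  DwuIX (AAAGTC, off=6): starts [21, 139, 162] → cuts [27, 145, 168]

All cut coordinates (distinct, sorted): [1, 17, 27, 29, 46, 57, 68, 84, 93, 109, 118, 136, 141, 145, 158, 168, 178, 180, 190]

Fragment lengths:
  [0,1): 1 bp
  [1,17): 16 bp
  [17,27): 10 bp
  [27,29): 2 bp
  [29,46): 17 bp
  [46,57): 11 bp
  [57,68): 11 bp
  [68,84): 16 bp
  [84,93): 9 bp
  [93,109): 16 bp
  [109,118): 9 bp
  [118,136): 18 bp
  [136,141): 5 bp
  [141,145): 4 bp
  [145,158): 13 bp
  [158,168): 10 bp
  [168,178): 10 bp
  [178,180): 2 bp
  [180,190): 10 bp
  [190,202): 12 bp

[1,2,2,4,5,9,9,10,10,10,10,11,11,12,13,16,16,16,17,18]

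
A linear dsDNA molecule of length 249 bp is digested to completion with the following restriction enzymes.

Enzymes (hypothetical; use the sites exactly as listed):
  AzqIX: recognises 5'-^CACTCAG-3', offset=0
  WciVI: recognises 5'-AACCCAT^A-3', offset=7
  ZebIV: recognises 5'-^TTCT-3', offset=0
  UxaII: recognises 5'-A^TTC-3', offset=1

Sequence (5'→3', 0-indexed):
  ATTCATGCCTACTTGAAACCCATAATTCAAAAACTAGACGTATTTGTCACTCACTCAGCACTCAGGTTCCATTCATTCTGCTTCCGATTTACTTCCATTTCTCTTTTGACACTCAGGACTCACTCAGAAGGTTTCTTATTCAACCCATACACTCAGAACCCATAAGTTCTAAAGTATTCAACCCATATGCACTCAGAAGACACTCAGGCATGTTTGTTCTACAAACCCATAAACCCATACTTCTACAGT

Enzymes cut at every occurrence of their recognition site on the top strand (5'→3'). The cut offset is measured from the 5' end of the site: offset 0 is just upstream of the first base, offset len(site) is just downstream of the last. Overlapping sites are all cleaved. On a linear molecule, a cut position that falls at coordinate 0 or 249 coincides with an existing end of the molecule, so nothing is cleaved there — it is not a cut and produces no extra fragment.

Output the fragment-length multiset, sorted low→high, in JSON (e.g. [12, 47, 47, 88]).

[1,1,2,2,3,3,4,6,7,8,9,10,10,10,11,11,11,12,13,14,14,16,22,23,26]

Per-enzyme occurrences:
  AzqIX CACTCAG/0: at [51, 58, 109, 120, 149, 189, 200] ⇒ [51, 58, 109, 120, 149, 189, 200]
  WciVI AACCCATA/7: at [16, 141, 156, 179, 223, 231] ⇒ [23, 148, 163, 186, 230, 238]
  ZebIV TTCT/0: at [75, 98, 132, 166, 216, 240] ⇒ [75, 98, 132, 166, 216, 240]
  UxaII ATTC/1: at [0, 24, 70, 74, 137, 175] ⇒ [1, 25, 71, 75, 138, 176]

All cut coordinates (distinct, sorted): [1, 23, 25, 51, 58, 71, 75, 98, 109, 120, 132, 138, 148, 149, 163, 166, 176, 186, 189, 200, 216, 230, 238, 240]

Fragment lengths:
  [0,1): 1 bp
  [1,23): 22 bp
  [23,25): 2 bp
  [25,51): 26 bp
  [51,58): 7 bp
  [58,71): 13 bp
  [71,75): 4 bp
  [75,98): 23 bp
  [98,109): 11 bp
  [109,120): 11 bp
  [120,132): 12 bp
  [132,138): 6 bp
  [138,148): 10 bp
  [148,149): 1 bp
  [149,163): 14 bp
  [163,166): 3 bp
  [166,176): 10 bp
  [176,186): 10 bp
  [186,189): 3 bp
  [189,200): 11 bp
  [200,216): 16 bp
  [216,230): 14 bp
  [230,238): 8 bp
  [238,240): 2 bp
  [240,249): 9 bp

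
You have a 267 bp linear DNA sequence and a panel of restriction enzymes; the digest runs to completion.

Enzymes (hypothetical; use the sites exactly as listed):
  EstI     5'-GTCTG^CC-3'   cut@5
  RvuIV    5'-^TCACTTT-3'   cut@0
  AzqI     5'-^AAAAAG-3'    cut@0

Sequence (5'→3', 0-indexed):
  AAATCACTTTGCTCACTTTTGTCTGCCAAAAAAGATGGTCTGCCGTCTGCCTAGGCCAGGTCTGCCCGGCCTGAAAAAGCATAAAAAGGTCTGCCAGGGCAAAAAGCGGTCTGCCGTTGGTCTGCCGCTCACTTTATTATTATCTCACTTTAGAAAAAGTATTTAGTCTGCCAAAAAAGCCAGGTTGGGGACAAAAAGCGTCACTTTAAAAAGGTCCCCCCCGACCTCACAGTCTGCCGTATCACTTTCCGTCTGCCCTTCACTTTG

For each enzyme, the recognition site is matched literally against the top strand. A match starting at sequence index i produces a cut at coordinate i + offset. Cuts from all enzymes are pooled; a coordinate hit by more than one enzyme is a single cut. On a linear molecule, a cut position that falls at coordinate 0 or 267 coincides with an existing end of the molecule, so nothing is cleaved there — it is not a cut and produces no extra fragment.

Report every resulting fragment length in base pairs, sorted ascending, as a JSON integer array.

Per-enzyme occurrences:
  EstI (GTCTGCC, off=5): starts [20, 37, 44, 59, 88, 108, 119, 165, 231, 250] → cuts [25, 42, 49, 64, 93, 113, 124, 170, 236, 255]
  RvuIV (TCACTTT, off=0): starts [3, 12, 128, 144, 200, 241, 259] → cuts [3, 12, 128, 144, 200, 241, 259]
  AzqI (AAAAAG, off=0): starts [28, 73, 82, 100, 153, 173, 192, 207] → cuts [28, 73, 82, 100, 153, 173, 192, 207]

All cut coordinates (distinct, sorted): [3, 12, 25, 28, 42, 49, 64, 73, 82, 93, 100, 113, 124, 128, 144, 153, 170, 173, 192, 200, 207, 236, 241, 255, 259]

Fragments:
  [0,3): 3 bp
  [3,12): 9 bp
  [12,25): 13 bp
  [25,28): 3 bp
  [28,42): 14 bp
  [42,49): 7 bp
  [49,64): 15 bp
  [64,73): 9 bp
  [73,82): 9 bp
  [82,93): 11 bp
  [93,100): 7 bp
  [100,113): 13 bp
  [113,124): 11 bp
  [124,128): 4 bp
  [128,144): 16 bp
  [144,153): 9 bp
  [153,170): 17 bp
  [170,173): 3 bp
  [173,192): 19 bp
  [192,200): 8 bp
  [200,207): 7 bp
  [207,236): 29 bp
  [236,241): 5 bp
  [241,255): 14 bp
  [255,259): 4 bp
  [259,267): 8 bp

[3,3,3,4,4,5,7,7,7,8,8,9,9,9,9,11,11,13,13,14,14,15,16,17,19,29]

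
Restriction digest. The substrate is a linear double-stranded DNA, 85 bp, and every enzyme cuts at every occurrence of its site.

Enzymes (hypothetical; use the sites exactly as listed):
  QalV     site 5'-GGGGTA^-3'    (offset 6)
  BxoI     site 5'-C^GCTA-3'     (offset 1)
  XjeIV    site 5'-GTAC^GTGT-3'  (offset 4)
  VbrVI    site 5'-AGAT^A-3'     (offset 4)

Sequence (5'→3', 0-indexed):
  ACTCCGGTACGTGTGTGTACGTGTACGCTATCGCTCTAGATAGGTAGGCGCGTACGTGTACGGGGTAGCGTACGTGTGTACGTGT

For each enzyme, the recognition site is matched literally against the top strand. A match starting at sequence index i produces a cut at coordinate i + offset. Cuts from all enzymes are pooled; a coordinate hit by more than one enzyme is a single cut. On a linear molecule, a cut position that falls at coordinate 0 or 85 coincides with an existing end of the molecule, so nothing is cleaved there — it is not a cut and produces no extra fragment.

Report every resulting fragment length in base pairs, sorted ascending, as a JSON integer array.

Per-enzyme occurrences:
  QalV GGGGTA/6: at [61] ⇒ [67]
  BxoI CGCTA/1: at [25] ⇒ [26]
  XjeIV GTACGTGT/4: at [6, 16, 51, 69, 77] ⇒ [10, 20, 55, 73, 81]
  VbrVI AGATA/4: at [37] ⇒ [41]

All cut coordinates (distinct, sorted): [10, 20, 26, 41, 55, 67, 73, 81]

Fragment lengths:
  [0,10): 10 bp
  [10,20): 10 bp
  [20,26): 6 bp
  [26,41): 15 bp
  [41,55): 14 bp
  [55,67): 12 bp
  [67,73): 6 bp
  [73,81): 8 bp
  [81,85): 4 bp

[4,6,6,8,10,10,12,14,15]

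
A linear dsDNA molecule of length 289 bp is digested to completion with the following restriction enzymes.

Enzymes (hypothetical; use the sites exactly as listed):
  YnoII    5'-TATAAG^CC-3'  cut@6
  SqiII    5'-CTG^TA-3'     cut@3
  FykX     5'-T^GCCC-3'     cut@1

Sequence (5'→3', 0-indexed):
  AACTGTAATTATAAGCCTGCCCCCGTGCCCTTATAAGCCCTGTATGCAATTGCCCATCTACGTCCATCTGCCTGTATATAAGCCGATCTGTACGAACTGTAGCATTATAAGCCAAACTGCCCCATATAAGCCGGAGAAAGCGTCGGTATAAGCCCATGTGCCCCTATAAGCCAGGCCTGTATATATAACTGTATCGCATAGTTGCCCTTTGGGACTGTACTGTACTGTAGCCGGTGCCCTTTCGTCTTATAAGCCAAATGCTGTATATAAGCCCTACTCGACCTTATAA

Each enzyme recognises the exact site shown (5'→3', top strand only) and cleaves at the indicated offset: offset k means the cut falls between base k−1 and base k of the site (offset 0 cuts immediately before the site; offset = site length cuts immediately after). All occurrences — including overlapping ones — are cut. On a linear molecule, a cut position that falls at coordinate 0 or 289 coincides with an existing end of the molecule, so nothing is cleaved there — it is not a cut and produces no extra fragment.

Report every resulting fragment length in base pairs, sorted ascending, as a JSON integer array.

Per-enzyme occurrences:
  YnoII (TATAAGCC, off=6): starts [9, 31, 76, 105, 124, 146, 164, 247, 265] → cuts [15, 37, 82, 111, 130, 152, 170, 253, 271]
  SqiII (CTGTA, off=3): starts [2, 39, 71, 87, 96, 176, 188, 214, 219, 224, 260] → cuts [5, 42, 74, 90, 99, 179, 191, 217, 222, 227, 263]
  FykX (TGCCC, off=1): starts [17, 25, 50, 117, 158, 202, 234] → cuts [18, 26, 51, 118, 159, 203, 235]

All cut coordinates (distinct, sorted): [5, 15, 18, 26, 37, 42, 51, 74, 82, 90, 99, 111, 118, 130, 152, 159, 170, 179, 191, 203, 217, 222, 227, 235, 253, 263, 271]

Fragment lengths:
  [0,5): 5 bp
  [5,15): 10 bp
  [15,18): 3 bp
  [18,26): 8 bp
  [26,37): 11 bp
  [37,42): 5 bp
  [42,51): 9 bp
  [51,74): 23 bp
  [74,82): 8 bp
  [82,90): 8 bp
  [90,99): 9 bp
  [99,111): 12 bp
  [111,118): 7 bp
  [118,130): 12 bp
  [130,152): 22 bp
  [152,159): 7 bp
  [159,170): 11 bp
  [170,179): 9 bp
  [179,191): 12 bp
  [191,203): 12 bp
  [203,217): 14 bp
  [217,222): 5 bp
  [222,227): 5 bp
  [227,235): 8 bp
  [235,253): 18 bp
  [253,263): 10 bp
  [263,271): 8 bp
  [271,289): 18 bp

[3,5,5,5,5,7,7,8,8,8,8,8,9,9,9,10,10,11,11,12,12,12,12,14,18,18,22,23]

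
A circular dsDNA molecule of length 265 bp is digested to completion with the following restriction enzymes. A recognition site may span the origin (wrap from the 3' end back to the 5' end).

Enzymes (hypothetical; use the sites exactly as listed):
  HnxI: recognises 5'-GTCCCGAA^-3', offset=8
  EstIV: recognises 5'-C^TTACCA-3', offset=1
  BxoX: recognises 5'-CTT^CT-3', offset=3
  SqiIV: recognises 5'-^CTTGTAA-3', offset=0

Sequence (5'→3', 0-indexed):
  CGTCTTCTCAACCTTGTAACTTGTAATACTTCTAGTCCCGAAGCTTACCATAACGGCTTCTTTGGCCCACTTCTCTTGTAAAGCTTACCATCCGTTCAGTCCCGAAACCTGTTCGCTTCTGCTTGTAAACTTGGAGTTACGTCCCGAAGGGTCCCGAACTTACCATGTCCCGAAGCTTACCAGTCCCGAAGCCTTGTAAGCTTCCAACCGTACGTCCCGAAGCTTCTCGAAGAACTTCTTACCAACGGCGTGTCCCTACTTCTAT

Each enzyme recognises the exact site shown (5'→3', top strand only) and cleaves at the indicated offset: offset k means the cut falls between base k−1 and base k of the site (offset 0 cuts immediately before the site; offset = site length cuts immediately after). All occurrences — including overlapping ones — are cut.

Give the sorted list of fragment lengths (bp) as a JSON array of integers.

[1,1,2,2,2,2,3,4,6,7,10,10,10,11,12,12,12,13,14,15,15,22,23,27,29]

Per-enzyme occurrences:
  HnxI (GTCCCGAA, off=8): starts [34, 98, 140, 150, 166, 182, 213] → cuts [42, 106, 148, 158, 174, 190, 221]
  EstIV (CTTACCA, off=1): starts [43, 83, 158, 175, 237] → cuts [44, 84, 159, 176, 238]
  BxoX (CTTCT, off=3): starts [3, 28, 56, 69, 115, 222, 234, 258] → cuts [6, 31, 59, 72, 118, 225, 237, 261]
  SqiIV (CTTGTAA, off=0): starts [12, 19, 74, 121, 192] → cuts [12, 19, 74, 121, 192]

All cut coordinates (distinct, sorted): [6, 12, 19, 31, 42, 44, 59, 72, 74, 84, 106, 118, 121, 148, 158, 159, 174, 176, 190, 192, 221, 225, 237, 238, 261]

Fragment lengths:
  6→12: 6 bp
  12→19: 7 bp
  19→31: 12 bp
  31→42: 11 bp
  42→44: 2 bp
  44→59: 15 bp
  59→72: 13 bp
  72→74: 2 bp
  74→84: 10 bp
  84→106: 22 bp
  106→118: 12 bp
  118→121: 3 bp
  121→148: 27 bp
  148→158: 10 bp
  158→159: 1 bp
  159→174: 15 bp
  174→176: 2 bp
  176→190: 14 bp
  190→192: 2 bp
  192→221: 29 bp
  221→225: 4 bp
  225→237: 12 bp
  237→238: 1 bp
  238→261: 23 bp
  261→6 (wrap): 265-261+6 = 10 bp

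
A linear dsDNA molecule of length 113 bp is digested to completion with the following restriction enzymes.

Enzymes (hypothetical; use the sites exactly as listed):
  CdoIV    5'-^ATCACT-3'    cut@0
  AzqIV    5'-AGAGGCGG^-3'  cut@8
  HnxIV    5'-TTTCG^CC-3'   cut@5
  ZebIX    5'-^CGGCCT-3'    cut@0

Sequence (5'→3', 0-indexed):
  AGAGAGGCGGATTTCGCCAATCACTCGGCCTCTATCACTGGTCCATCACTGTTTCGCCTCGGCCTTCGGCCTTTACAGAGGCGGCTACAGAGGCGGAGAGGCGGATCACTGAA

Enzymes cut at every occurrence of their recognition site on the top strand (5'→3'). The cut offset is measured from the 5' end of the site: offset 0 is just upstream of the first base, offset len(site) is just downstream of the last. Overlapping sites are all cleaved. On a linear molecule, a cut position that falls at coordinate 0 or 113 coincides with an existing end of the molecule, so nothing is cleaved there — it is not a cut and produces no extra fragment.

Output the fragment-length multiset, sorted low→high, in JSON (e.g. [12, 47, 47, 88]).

Scan for sites:
  CdoIV (ATCACT, off=0): starts [19, 33, 44, 104] → cuts [19, 33, 44, 104]
  AzqIV (AGAGGCGG, off=8): starts [2, 76, 88, 96] → cuts [10, 84, 96, 104]
  HnxIV (TTTCGCC, off=5): starts [11, 51] → cuts [16, 56]
  ZebIX (CGGCCT, off=0): starts [25, 59, 66] → cuts [25, 59, 66]

All cut coordinates (distinct, sorted): [10, 16, 19, 25, 33, 44, 56, 59, 66, 84, 96, 104]

Fragments:
  [0,10): 10 bp
  [10,16): 6 bp
  [16,19): 3 bp
  [19,25): 6 bp
  [25,33): 8 bp
  [33,44): 11 bp
  [44,56): 12 bp
  [56,59): 3 bp
  [59,66): 7 bp
  [66,84): 18 bp
  [84,96): 12 bp
  [96,104): 8 bp
  [104,113): 9 bp

[3,3,6,6,7,8,8,9,10,11,12,12,18]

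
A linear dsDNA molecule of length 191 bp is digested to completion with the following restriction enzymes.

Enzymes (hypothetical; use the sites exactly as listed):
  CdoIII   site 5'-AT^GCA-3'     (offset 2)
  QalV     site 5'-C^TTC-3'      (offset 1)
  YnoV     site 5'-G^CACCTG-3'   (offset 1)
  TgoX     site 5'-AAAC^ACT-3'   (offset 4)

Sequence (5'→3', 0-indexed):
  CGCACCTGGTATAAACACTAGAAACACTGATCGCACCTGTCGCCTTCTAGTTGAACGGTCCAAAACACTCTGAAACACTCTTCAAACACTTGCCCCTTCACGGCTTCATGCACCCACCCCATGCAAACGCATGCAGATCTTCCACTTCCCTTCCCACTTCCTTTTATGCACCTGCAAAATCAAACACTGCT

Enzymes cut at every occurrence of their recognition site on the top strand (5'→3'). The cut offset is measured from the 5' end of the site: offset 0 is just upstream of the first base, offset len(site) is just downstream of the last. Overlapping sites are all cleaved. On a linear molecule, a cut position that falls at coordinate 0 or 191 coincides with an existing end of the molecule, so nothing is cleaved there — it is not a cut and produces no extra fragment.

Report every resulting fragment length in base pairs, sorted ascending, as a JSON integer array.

Scan for sites:
  CdoIII (ATGCA, off=2): starts [107, 120, 130, 165] → cuts [109, 122, 132, 167]
  QalV (CTTC, off=1): starts [43, 79, 95, 103, 138, 144, 149, 156] → cuts [44, 80, 96, 104, 139, 145, 150, 157]
  YnoV (GCACCTG, off=1): starts [1, 32, 167] → cuts [2, 33, 168]
  TgoX (AAACACT, off=4): starts [12, 21, 62, 72, 83, 181] → cuts [16, 25, 66, 76, 87, 185]

All cut coordinates (distinct, sorted): [2, 16, 25, 33, 44, 66, 76, 80, 87, 96, 104, 109, 122, 132, 139, 145, 150, 157, 167, 168, 185]

Fragments:
  [0,2): 2 bp
  [2,16): 14 bp
  [16,25): 9 bp
  [25,33): 8 bp
  [33,44): 11 bp
  [44,66): 22 bp
  [66,76): 10 bp
  [76,80): 4 bp
  [80,87): 7 bp
  [87,96): 9 bp
  [96,104): 8 bp
  [104,109): 5 bp
  [109,122): 13 bp
  [122,132): 10 bp
  [132,139): 7 bp
  [139,145): 6 bp
  [145,150): 5 bp
  [150,157): 7 bp
  [157,167): 10 bp
  [167,168): 1 bp
  [168,185): 17 bp
  [185,191): 6 bp

[1,2,4,5,5,6,6,7,7,7,8,8,9,9,10,10,10,11,13,14,17,22]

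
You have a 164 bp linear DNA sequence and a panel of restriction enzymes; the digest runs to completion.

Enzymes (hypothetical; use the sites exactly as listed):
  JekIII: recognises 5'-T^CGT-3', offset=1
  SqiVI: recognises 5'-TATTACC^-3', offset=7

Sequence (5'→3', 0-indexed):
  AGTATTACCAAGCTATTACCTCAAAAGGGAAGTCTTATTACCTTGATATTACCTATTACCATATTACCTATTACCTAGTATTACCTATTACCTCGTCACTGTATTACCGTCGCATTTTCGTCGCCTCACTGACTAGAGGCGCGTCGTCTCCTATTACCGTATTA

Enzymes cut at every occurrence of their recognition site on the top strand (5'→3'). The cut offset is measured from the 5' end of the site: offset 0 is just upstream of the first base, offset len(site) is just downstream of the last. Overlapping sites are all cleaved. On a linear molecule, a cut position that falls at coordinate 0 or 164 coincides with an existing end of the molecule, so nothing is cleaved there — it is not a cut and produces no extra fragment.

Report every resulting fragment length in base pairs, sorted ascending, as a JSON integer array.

[1,6,7,7,7,8,9,10,10,11,11,14,15,22,26]

Per-enzyme occurrences:
  JekIII (TCGT, off=1): starts [92, 117, 143] → cuts [93, 118, 144]
  SqiVI (TATTACC, off=7): starts [2, 13, 35, 46, 53, 61, 68, 78, 85, 101, 151] → cuts [9, 20, 42, 53, 60, 68, 75, 85, 92, 108, 158]

Pooled cuts: [9, 20, 42, 53, 60, 68, 75, 85, 92, 93, 108, 118, 144, 158]

Fragments:
  [0,9): 9 bp
  [9,20): 11 bp
  [20,42): 22 bp
  [42,53): 11 bp
  [53,60): 7 bp
  [60,68): 8 bp
  [68,75): 7 bp
  [75,85): 10 bp
  [85,92): 7 bp
  [92,93): 1 bp
  [93,108): 15 bp
  [108,118): 10 bp
  [118,144): 26 bp
  [144,158): 14 bp
  [158,164): 6 bp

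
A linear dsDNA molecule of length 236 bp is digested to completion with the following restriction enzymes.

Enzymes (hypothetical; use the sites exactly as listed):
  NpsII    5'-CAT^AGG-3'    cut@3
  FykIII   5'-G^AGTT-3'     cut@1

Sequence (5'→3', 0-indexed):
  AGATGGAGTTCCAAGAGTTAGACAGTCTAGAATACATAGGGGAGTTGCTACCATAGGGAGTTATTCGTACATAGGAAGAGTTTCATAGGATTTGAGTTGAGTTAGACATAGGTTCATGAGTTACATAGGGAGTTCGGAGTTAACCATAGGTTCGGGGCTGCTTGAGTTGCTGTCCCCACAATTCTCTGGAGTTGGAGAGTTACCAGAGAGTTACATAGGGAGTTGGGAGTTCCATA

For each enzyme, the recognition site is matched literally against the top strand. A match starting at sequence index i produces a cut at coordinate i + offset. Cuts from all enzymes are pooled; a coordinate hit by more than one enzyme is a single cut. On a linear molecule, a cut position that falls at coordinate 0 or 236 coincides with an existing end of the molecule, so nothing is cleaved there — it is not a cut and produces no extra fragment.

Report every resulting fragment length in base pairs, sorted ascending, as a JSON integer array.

Per-enzyme occurrences:
  NpsII (CATAGG, off=3): starts [34, 51, 69, 83, 106, 123, 144, 213] → cuts [37, 54, 72, 86, 109, 126, 147, 216]
  FykIII (GAGTT, off=1): starts [5, 14, 41, 57, 77, 93, 98, 117, 129, 136, 163, 188, 196, 207, 219, 226] → cuts [6, 15, 42, 58, 78, 94, 99, 118, 130, 137, 164, 189, 197, 208, 220, 227]

All cut coordinates (distinct, sorted): [6, 15, 37, 42, 54, 58, 72, 78, 86, 94, 99, 109, 118, 126, 130, 137, 147, 164, 189, 197, 208, 216, 220, 227]

Fragment lengths:
  [0,6): 6 bp
  [6,15): 9 bp
  [15,37): 22 bp
  [37,42): 5 bp
  [42,54): 12 bp
  [54,58): 4 bp
  [58,72): 14 bp
  [72,78): 6 bp
  [78,86): 8 bp
  [86,94): 8 bp
  [94,99): 5 bp
  [99,109): 10 bp
  [109,118): 9 bp
  [118,126): 8 bp
  [126,130): 4 bp
  [130,137): 7 bp
  [137,147): 10 bp
  [147,164): 17 bp
  [164,189): 25 bp
  [189,197): 8 bp
  [197,208): 11 bp
  [208,216): 8 bp
  [216,220): 4 bp
  [220,227): 7 bp
  [227,236): 9 bp

[4,4,4,5,5,6,6,7,7,8,8,8,8,8,9,9,9,10,10,11,12,14,17,22,25]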